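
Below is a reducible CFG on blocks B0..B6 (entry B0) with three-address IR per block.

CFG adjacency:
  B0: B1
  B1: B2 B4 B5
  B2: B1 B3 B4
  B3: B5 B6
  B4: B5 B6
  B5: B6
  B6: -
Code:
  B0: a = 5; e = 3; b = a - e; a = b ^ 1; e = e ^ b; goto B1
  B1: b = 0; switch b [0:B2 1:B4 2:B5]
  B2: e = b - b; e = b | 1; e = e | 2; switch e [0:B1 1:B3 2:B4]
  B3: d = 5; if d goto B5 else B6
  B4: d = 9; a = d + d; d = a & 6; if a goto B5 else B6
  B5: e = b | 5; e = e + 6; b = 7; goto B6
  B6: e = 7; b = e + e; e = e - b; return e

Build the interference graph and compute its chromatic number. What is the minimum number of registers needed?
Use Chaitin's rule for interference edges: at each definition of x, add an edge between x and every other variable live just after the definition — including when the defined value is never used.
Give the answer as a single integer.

Per-block:
  B0 def {a,b,e} use ∅
  B1 def {b} use ∅
  B2 def {e} use {b}
  B3 def {d} use ∅
  B4 def {a,d} use ∅
  B5 def {b,e} use {b}
  B6 def {b,e} use ∅

Liveness:
  B0: in=∅ out=∅
  B1: in=∅ out={b}
  B2: in={b} out={b}
  B3: in={b} out={b}
  B4: in={b} out={b}
  B5: in={b} out=∅
  B6: in=∅ out=∅

Conflict graph:
  a↔{b,d,e}
  b↔{a,d,e}
  d↔{a,b}
  e↔{a,b}

Colouring:
  lower bound: {a,b,d} mutually conflict ⇒ χ ≥ 3
  assign a→R0 b→R1 d→R2 e→R2 — no edge inside a register ⇒ χ ≤ 3
  χ = 3

Answer: 3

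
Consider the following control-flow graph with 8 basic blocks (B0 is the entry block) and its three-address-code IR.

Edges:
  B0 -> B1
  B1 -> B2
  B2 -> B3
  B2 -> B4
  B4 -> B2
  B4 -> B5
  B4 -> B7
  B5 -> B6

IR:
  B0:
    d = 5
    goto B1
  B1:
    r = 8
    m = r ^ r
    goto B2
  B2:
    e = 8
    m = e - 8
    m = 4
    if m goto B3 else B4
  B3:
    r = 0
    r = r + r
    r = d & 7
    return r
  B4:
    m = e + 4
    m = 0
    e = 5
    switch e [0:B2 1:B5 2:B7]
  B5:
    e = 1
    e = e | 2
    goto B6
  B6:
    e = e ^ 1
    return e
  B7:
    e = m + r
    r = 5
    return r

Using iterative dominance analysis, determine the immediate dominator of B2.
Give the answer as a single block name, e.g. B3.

idom tree: B1←B0 B2←B1 B3←B2 B4←B2 B5←B4 B6←B5 B7←B4
Dom∩ at merges:
  B2: preds {B1,B4}: {B0,B1} ∩ {B0,B1,B2,B4} = {B0,B1}; idom=B1

idom(B2) = B1

Answer: B1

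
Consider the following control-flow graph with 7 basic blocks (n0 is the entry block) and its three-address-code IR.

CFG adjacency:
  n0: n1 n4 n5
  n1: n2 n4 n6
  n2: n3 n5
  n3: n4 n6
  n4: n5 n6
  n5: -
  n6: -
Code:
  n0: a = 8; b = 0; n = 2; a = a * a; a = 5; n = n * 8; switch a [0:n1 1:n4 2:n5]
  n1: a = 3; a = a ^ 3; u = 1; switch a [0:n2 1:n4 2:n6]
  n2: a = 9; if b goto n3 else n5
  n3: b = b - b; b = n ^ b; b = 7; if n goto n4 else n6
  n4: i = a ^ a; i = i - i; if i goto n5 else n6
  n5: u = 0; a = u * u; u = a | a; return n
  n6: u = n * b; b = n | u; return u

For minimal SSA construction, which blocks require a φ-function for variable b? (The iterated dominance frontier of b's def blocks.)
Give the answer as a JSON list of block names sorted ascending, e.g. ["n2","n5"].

idom tree: n1←n0 n2←n1 n3←n2 n4←n0 n5←n0 n6←n0
Join-block Dom:
  n4: preds {n0,n1,n3}: {n0} ∩ {n0,n1} ∩ {n0,n1,n2,n3} = {n0}; idom=n0
  n5: preds {n0,n2,n4}: {n0} ∩ {n0,n1,n2} ∩ {n0,n4} = {n0}; idom=n0
  n6: preds {n1,n3,n4}: {n0,n1} ∩ {n0,n1,n2,n3} ∩ {n0,n4} = {n0}; idom=n0

DF walk-up:
  join n4 pred n0: · stop@n0
  join n4 pred n1: n1 stop@n0
  join n4 pred n3: n3→n2→n1 stop@n0
  join n5 pred n0: · stop@n0
  join n5 pred n2: n2→n1 stop@n0
  join n5 pred n4: n4 stop@n0
  join n6 pred n1: n1 stop@n0
  join n6 pred n3: n3→n2→n1 stop@n0
  join n6 pred n4: n4 stop@n0
  n0 → ∅
  n1 → {n4,n5,n6}
  n2 → {n4,n5,n6}
  n3 → {n4,n6}
  n4 → {n5,n6}
  n5 → ∅
  n6 → ∅

φ for b: defs {n0,n3,n6}
  DF⁺ = {n4,n5,n6}

Answer: ["n4", "n5", "n6"]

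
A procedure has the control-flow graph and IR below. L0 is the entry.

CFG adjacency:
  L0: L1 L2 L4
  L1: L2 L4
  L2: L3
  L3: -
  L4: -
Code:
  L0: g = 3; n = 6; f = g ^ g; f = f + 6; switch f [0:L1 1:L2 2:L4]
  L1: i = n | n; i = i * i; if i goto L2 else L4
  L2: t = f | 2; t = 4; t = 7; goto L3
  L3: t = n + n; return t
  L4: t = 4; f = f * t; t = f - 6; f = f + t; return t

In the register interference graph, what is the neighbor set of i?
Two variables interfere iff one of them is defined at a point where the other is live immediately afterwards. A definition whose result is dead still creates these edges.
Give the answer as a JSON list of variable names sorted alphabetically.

Answer: ["f", "n"]

Analysis:
Block summaries:
  L0: def={f,g,n} ue=∅
  L1: def={i} ue={n}
  L2: def={t} ue={f}
  L3: def={t} ue={n}
  L4: def={f,t} ue={f}

Live sets:
  live L0: ∅→{f,n}
  live L1: {f,n}→{f,n}
  live L2: {f,n}→{n}
  live L3: {n}→∅
  live L4: {f}→∅

Conflict graph:
  f: {i,n,t}
  g: {n}
  i: {f,n}
  n: {f,g,i,t}
  t: {f,n}

N(i) = ["f", "n"]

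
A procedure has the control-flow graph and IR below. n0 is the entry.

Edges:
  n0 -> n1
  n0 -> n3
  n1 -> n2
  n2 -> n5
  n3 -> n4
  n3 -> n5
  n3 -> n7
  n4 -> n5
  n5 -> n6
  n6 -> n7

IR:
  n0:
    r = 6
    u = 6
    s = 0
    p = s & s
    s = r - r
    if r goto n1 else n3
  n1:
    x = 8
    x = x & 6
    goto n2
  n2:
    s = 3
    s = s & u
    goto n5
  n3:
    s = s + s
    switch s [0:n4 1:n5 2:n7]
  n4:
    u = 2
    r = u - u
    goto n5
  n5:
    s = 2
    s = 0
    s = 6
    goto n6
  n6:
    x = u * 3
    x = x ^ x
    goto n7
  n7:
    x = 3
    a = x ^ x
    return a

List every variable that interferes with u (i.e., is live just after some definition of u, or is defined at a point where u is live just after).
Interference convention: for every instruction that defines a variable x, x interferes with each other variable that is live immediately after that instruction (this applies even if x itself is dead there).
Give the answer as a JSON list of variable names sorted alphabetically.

Answer: ["p", "r", "s", "x"]

Working:
Block summaries:
  n0: def={p,r,s,u} ue=∅
  n1: def={x} ue=∅
  n2: def={s} ue={u}
  n3: def={s} ue={s}
  n4: def={r,u} ue=∅
  n5: def={s} ue=∅
  n6: def={x} ue={u}
  n7: def={a,x} ue=∅

Backward fixpoint:
  n0 li=∅ lo={s,u}
  n1 li={u} lo={u}
  n2 li={u} lo={u}
  n3 li={s,u} lo={u}
  n4 li=∅ lo={u}
  n5 li={u} lo={u}
  n6 li={u} lo=∅
  n7 li=∅ lo=∅

Conflict graph:
  a↔∅
  p↔{r,u}
  r↔{p,s,u}
  s↔{r,u}
  u↔{p,r,s,x}
  x↔{u}

N(u) = ["p", "r", "s", "x"]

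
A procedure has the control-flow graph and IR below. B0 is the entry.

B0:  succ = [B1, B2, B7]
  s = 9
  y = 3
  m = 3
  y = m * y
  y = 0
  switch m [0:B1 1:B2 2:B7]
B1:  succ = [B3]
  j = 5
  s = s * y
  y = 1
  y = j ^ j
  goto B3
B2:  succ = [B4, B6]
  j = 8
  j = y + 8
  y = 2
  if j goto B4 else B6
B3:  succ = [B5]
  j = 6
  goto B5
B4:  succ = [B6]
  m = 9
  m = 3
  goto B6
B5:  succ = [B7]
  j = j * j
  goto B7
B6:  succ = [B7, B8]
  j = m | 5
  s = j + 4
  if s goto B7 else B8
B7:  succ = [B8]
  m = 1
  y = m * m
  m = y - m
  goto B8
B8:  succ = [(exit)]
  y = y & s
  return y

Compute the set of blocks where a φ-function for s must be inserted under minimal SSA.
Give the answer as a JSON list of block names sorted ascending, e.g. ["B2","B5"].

Answer: ["B7", "B8"]

Derivation:
idom tree: B1←B0 B2←B0 B3←B1 B4←B2 B5←B3 B6←B2 B7←B0 B8←B0
Dom∩ at merges:
  B6: preds {B2,B4}: {B0,B2} ∩ {B0,B2,B4} = {B0,B2}; idom=B2
  B7: preds {B0,B5,B6}: {B0} ∩ {B0,B1,B3,B5} ∩ {B0,B2,B6} = {B0}; idom=B0
  B8: preds {B6,B7}: {B0,B2,B6} ∩ {B0,B7} = {B0}; idom=B0

Frontier:
  B6←B2: walk · to B2
  B6←B4: walk B4 to B2
  B7←B0: walk · to B0
  B7←B5: walk B5→B3→B1 to B0
  B7←B6: walk B6→B2 to B0
  B8←B6: walk B6→B2 to B0
  B8←B7: walk B7 to B0
  DF(B0)=∅
  DF(B1)={B7}
  DF(B2)={B7,B8}
  DF(B3)={B7}
  DF(B4)={B6}
  DF(B5)={B7}
  DF(B6)={B7,B8}
  DF(B7)={B8}
  DF(B8)=∅

φ for s: defs {B0,B1,B6}
  DF⁺ = {B7,B8}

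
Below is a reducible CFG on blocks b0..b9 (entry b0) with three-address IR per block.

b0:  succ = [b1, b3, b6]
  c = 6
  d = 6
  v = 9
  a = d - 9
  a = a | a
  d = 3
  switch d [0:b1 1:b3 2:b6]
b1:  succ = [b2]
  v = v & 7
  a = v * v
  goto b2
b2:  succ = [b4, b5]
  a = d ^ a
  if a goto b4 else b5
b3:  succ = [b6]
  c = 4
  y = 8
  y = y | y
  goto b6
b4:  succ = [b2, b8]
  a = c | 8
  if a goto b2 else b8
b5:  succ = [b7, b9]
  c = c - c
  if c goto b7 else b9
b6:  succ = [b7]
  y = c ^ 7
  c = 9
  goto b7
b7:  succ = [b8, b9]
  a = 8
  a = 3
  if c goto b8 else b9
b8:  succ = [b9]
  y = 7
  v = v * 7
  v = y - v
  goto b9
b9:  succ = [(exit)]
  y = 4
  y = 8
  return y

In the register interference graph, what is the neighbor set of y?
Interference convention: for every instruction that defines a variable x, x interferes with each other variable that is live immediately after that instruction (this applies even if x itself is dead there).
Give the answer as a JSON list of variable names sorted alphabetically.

Answer: ["c", "v"]

Working:
Per-block:
  b0: def={a,c,d,v} ue=∅
  b1: def={a,v} ue={v}
  b2: def={a} ue={a,d}
  b3: def={c,y} ue=∅
  b4: def={a} ue={c}
  b5: def={c} ue={c}
  b6: def={c,y} ue={c}
  b7: def={a} ue={c}
  b8: def={v,y} ue={v}
  b9: def={y} ue=∅

Backward fixpoint:
  b0: in=∅ out={c,d,v}
  b1: in={c,d,v} out={a,c,d,v}
  b2: in={a,c,d,v} out={c,d,v}
  b3: in={v} out={c,v}
  b4: in={c,d,v} out={a,c,d,v}
  b5: in={c,v} out={c,v}
  b6: in={c,v} out={c,v}
  b7: in={c,v} out={v}
  b8: in={v} out=∅
  b9: in=∅ out=∅

Conflict graph:
  a: {c,d,v}
  c: {a,d,v,y}
  d: {a,c,v}
  v: {a,c,d,y}
  y: {c,v}

N(y) = ["c", "v"]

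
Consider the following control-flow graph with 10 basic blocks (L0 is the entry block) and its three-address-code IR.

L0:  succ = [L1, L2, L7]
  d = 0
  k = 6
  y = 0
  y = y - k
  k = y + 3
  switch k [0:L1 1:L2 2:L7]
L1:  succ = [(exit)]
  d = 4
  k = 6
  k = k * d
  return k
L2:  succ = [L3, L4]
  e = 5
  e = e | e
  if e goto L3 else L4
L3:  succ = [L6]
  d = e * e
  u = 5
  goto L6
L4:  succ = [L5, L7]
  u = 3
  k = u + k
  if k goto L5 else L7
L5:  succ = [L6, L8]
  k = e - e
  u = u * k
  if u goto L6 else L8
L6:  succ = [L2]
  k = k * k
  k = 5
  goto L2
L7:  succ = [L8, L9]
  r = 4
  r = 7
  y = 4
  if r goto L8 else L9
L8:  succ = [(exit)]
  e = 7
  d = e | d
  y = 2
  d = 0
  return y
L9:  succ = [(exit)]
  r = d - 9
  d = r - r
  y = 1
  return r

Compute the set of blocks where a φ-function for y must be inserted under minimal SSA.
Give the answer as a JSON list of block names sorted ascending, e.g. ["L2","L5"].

idom tree: L1←L0 L2←L0 L3←L2 L4←L2 L5←L4 L6←L2 L7←L0 L8←L0 L9←L7
Join-block Dom:
  L2: preds {L0,L6}: {L0} ∩ {L0,L2,L6} = {L0}; idom=L0
  L6: preds {L3,L5}: {L0,L2,L3} ∩ {L0,L2,L4,L5} = {L0,L2}; idom=L2
  L7: preds {L0,L4}: {L0} ∩ {L0,L2,L4} = {L0}; idom=L0
  L8: preds {L5,L7}: {L0,L2,L4,L5} ∩ {L0,L7} = {L0}; idom=L0

DF derivation:
  L2←L0: walk · to L0
  L2←L6: walk L6→L2 to L0
  L6←L3: walk L3 to L2
  L6←L5: walk L5→L4 to L2
  L7←L0: walk · to L0
  L7←L4: walk L4→L2 to L0
  L8←L5: walk L5→L4→L2 to L0
  L8←L7: walk L7 to L0
  DF(L0)=∅
  DF(L1)=∅
  DF(L2)={L2,L7,L8}
  DF(L3)={L6}
  DF(L4)={L6,L7,L8}
  DF(L5)={L6,L8}
  DF(L6)={L2}
  DF(L7)={L8}
  DF(L8)=∅
  DF(L9)=∅

φ for y: defs {L0,L7,L8,L9}
  DF⁺ = {L8}

Answer: ["L8"]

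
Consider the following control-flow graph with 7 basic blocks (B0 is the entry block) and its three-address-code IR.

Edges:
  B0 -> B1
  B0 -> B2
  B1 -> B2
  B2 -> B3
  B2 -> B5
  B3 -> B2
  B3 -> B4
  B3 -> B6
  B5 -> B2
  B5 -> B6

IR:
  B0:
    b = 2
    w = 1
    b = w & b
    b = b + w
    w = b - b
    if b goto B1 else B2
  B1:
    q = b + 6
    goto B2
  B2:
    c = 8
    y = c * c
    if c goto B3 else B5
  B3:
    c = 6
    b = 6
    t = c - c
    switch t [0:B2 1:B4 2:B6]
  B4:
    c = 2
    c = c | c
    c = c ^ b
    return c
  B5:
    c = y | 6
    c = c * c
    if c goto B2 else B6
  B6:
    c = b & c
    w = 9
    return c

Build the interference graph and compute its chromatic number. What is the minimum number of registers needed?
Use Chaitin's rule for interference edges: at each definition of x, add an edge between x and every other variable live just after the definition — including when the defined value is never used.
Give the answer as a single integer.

def/use:
  B0: {b,w} / ∅
  B1: {q} / {b}
  B2: {c,y} / ∅
  B3: {b,c,t} / ∅
  B4: {c} / {b}
  B5: {c} / {y}
  B6: {c,w} / {b,c}

Backward fixpoint:
  live B0: ∅→{b}
  live B1: {b}→{b}
  live B2: {b}→{b,y}
  live B3: ∅→{b,c}
  live B4: {b}→∅
  live B5: {b,y}→{b,c}
  live B6: {b,c}→∅

Interference:
  b: {c,q,t,w,y}
  c: {b,t,w,y}
  q: {b}
  t: {b,c}
  w: {b,c}
  y: {b,c}

Registers:
  {b,c,t} pairwise interfere (3-clique) ⇒ χ ≥ 3
  assign b→r0 c→r1 q→r1 t→r2 w→r2 y→r2 — no edge inside a register ⇒ χ ≤ 3
  χ = 3

Answer: 3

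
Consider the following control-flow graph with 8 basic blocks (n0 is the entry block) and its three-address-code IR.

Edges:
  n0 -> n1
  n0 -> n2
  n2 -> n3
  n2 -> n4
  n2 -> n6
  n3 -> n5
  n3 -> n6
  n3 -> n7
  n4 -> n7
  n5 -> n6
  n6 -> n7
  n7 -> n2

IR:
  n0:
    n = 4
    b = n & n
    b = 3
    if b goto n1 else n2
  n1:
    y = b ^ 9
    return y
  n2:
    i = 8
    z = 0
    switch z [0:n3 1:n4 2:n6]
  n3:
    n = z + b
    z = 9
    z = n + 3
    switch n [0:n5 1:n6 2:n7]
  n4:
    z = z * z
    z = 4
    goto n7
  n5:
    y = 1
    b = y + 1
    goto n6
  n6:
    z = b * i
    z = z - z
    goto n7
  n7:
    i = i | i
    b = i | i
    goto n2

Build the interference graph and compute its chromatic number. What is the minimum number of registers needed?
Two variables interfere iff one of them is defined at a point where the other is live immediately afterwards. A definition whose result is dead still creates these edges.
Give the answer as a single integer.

Answer: 4

Analysis:
def/use:
  n0: {b,n} / ∅
  n1: {y} / {b}
  n2: {i,z} / ∅
  n3: {n,z} / {b,z}
  n4: {z} / {z}
  n5: {b,y} / ∅
  n6: {z} / {b,i}
  n7: {b,i} / {i}

Backward fixpoint:
  n0: in=∅ out={b}
  n1: in={b} out=∅
  n2: in={b} out={b,i,z}
  n3: in={b,i,z} out={b,i}
  n4: in={i,z} out={i}
  n5: in={i} out={b,i}
  n6: in={b,i} out={i}
  n7: in={i} out={b}

Interfere edges:
  b: {i,n,z}
  i: {b,n,y,z}
  n: {b,i,z}
  y: {i}
  z: {b,i,n}

Registers:
  lower bound: {b,i,n,z} mutually conflict ⇒ χ ≥ 4
  4-colouring: r0={i}  r1={b,y}  r2={n}  r3={z}
  χ = 4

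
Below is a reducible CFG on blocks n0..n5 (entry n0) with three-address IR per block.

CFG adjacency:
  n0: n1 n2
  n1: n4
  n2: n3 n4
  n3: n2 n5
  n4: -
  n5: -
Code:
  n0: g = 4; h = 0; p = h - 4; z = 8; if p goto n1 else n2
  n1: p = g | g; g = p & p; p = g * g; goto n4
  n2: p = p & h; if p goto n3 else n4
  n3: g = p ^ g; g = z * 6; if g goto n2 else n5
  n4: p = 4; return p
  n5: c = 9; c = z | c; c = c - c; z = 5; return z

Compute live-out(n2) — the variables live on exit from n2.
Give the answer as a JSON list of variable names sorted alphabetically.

Answer: ["g", "h", "p", "z"]

Analysis:
def/use:
  n0: def={g,h,p,z} ue=∅
  n1: def={g,p} ue={g}
  n2: def={p} ue={h,p}
  n3: def={g} ue={g,p,z}
  n4: def={p} ue=∅
  n5: def={c,z} ue={z}

Live sets:
  live n0: ∅→{g,h,p,z}
  live n1: {g}→∅
  live n2: {g,h,p,z}→{g,h,p,z}
  live n3: {g,h,p,z}→{g,h,p,z}
  live n4: ∅→∅
  live n5: {z}→∅

live-out(n2) = ["g", "h", "p", "z"]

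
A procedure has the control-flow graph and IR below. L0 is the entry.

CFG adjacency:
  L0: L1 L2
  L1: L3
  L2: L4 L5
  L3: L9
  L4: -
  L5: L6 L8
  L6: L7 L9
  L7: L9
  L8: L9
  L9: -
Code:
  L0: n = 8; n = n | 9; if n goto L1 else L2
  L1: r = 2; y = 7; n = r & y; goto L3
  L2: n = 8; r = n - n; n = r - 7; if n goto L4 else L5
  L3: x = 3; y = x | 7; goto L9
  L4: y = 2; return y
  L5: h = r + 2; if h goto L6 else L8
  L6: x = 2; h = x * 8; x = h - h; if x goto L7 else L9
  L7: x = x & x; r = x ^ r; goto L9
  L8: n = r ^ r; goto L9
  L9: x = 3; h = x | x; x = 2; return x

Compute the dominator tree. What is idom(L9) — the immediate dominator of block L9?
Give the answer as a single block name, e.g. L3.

idom tree: L1←L0 L2←L0 L3←L1 L4←L2 L5←L2 L6←L5 L7←L6 L8←L5 L9←L0
Dom at joins:
  L9: preds {L3,L6,L7,L8}: {L0,L1,L3} ∩ {L0,L2,L5,L6} ∩ {L0,L2,L5,L6,L7} ∩ {L0,L2,L5,L8} = {L0}; idom=L0

idom(L9) = L0

Answer: L0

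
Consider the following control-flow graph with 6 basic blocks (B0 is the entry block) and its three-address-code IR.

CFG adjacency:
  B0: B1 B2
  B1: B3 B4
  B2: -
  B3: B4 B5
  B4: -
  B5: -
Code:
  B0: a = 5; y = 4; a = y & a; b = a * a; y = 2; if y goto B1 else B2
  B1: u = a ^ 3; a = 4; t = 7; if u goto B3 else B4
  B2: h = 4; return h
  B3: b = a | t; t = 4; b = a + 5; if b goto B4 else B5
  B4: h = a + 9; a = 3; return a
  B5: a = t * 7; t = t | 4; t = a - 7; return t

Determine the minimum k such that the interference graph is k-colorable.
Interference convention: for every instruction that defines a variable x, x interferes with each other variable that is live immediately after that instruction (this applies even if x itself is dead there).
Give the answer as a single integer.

Answer: 3

Derivation:
Block summaries:
  B0: def={a,b,y} ue=∅
  B1: def={a,t,u} ue={a}
  B2: def={h} ue=∅
  B3: def={b,t} ue={a,t}
  B4: def={a,h} ue={a}
  B5: def={a,t} ue={t}

Liveness:
  B0 li=∅ lo={a}
  B1 li={a} lo={a,t}
  B2 li=∅ lo=∅
  B3 li={a,t} lo={a,t}
  B4 li={a} lo=∅
  B5 li={t} lo=∅

Interfere edges:
  a — {b,t,u,y}
  b — {a,t}
  h — ∅
  t — {a,b,u}
  u — {a,t}
  y — {a}

Registers:
  clique {a,b,t} ⇒ need ≥ 3
  assign a→r0 b→r2 h→r0 t→r1 u→r2 y→r1 — no edge inside a register ⇒ χ ≤ 3
  χ = 3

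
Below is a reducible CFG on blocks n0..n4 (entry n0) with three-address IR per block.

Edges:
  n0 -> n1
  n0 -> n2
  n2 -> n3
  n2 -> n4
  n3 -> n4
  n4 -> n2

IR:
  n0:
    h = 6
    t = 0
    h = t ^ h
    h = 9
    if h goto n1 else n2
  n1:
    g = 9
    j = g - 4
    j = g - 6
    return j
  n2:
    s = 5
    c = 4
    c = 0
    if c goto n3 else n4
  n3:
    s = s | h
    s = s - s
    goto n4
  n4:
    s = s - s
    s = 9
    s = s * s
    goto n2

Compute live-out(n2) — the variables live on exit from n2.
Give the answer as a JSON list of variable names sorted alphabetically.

Answer: ["h", "s"]

Analysis:
def/use:
  n0 def {h,t} use ∅
  n1 def {g,j} use ∅
  n2 def {c,s} use ∅
  n3 def {s} use {h,s}
  n4 def {s} use {s}

Backward fixpoint:
  live n0: ∅→{h}
  live n1: ∅→∅
  live n2: {h}→{h,s}
  live n3: {h,s}→{h,s}
  live n4: {h,s}→{h}

live-out(n2) = ["h", "s"]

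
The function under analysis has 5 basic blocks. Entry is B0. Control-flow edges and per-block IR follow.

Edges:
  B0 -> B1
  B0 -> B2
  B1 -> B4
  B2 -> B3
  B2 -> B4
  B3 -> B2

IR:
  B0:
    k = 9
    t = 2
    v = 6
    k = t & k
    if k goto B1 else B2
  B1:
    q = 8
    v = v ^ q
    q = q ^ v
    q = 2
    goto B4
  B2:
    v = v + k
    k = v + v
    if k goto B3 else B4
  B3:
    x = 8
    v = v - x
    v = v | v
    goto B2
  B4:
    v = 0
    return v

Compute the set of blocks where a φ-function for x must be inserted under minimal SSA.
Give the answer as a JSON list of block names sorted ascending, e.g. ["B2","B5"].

Answer: ["B2", "B4"]

Derivation:
idom tree: B1←B0 B2←B0 B3←B2 B4←B0
Join-block Dom:
  B2: preds {B0,B3}: {B0} ∩ {B0,B2,B3} = {B0}; idom=B0
  B4: preds {B1,B2}: {B0,B1} ∩ {B0,B2} = {B0}; idom=B0

DF derivation:
  join B2 pred B0: · stop@B0
  join B2 pred B3: B3→B2 stop@B0
  join B4 pred B1: B1 stop@B0
  join B4 pred B2: B2 stop@B0
  DF(B0)=∅
  DF(B1)={B4}
  DF(B2)={B2,B4}
  DF(B3)={B2}
  DF(B4)=∅

φ for x: defs {B3}
  DF⁺ = {B2,B4}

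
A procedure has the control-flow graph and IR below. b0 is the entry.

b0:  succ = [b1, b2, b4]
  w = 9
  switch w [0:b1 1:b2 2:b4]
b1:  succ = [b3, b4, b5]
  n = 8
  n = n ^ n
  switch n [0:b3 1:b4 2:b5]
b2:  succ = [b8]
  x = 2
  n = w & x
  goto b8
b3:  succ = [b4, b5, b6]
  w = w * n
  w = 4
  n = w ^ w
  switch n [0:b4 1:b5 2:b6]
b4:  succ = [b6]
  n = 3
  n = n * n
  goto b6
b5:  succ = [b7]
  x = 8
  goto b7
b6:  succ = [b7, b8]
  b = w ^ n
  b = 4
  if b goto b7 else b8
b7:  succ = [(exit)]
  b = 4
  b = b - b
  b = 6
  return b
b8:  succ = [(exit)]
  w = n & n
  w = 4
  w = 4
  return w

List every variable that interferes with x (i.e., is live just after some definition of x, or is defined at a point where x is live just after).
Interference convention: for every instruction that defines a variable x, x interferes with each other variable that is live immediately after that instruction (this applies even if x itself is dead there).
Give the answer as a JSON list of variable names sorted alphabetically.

Answer: ["w"]

Derivation:
Block summaries:
  b0: {w} / ∅
  b1: {n} / ∅
  b2: {n,x} / {w}
  b3: {n,w} / {n,w}
  b4: {n} / ∅
  b5: {x} / ∅
  b6: {b} / {n,w}
  b7: {b} / ∅
  b8: {w} / {n}

Backward fixpoint:
  b0: in=∅ out={w}
  b1: in={w} out={n,w}
  b2: in={w} out={n}
  b3: in={n,w} out={n,w}
  b4: in={w} out={n,w}
  b5: in=∅ out=∅
  b6: in={n,w} out={n}
  b7: in=∅ out=∅
  b8: in={n} out=∅

Interfere edges:
  b: {n}
  n: {b,w}
  w: {n,x}
  x: {w}

N(x) = ["w"]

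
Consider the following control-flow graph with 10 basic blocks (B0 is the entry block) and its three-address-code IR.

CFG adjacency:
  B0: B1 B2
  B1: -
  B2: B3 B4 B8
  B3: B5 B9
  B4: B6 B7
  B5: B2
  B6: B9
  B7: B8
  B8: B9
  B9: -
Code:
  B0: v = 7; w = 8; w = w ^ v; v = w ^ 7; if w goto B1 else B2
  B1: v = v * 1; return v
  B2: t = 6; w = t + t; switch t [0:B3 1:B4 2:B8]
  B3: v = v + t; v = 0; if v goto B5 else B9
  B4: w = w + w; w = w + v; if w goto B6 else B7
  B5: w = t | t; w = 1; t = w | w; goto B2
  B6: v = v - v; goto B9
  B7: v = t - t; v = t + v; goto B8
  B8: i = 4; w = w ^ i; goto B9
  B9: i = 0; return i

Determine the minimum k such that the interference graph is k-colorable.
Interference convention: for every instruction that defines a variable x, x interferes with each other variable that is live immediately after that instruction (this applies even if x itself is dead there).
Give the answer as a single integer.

Answer: 3

Working:
Per-block:
  B0: {v,w} / ∅
  B1: {v} / {v}
  B2: {t,w} / ∅
  B3: {v} / {t,v}
  B4: {w} / {v,w}
  B5: {t,w} / {t}
  B6: {v} / {v}
  B7: {v} / {t}
  B8: {i,w} / {w}
  B9: {i} / ∅

Live sets:
  B0: in=∅ out={v}
  B1: in={v} out=∅
  B2: in={v} out={t,v,w}
  B3: in={t,v} out={t,v}
  B4: in={t,v,w} out={t,v,w}
  B5: in={t,v} out={v}
  B6: in={v} out=∅
  B7: in={t,w} out={w}
  B8: in={w} out=∅
  B9: in=∅ out=∅

Interference:
  i — {w}
  t — {v,w}
  v — {t,w}
  w — {i,t,v}

Chromatic number:
  {t,v,w} pairwise interfere (3-clique) ⇒ χ ≥ 3
  assign i→R1 t→R1 v→R2 w→R0 — no edge inside a register ⇒ χ ≤ 3
  χ = 3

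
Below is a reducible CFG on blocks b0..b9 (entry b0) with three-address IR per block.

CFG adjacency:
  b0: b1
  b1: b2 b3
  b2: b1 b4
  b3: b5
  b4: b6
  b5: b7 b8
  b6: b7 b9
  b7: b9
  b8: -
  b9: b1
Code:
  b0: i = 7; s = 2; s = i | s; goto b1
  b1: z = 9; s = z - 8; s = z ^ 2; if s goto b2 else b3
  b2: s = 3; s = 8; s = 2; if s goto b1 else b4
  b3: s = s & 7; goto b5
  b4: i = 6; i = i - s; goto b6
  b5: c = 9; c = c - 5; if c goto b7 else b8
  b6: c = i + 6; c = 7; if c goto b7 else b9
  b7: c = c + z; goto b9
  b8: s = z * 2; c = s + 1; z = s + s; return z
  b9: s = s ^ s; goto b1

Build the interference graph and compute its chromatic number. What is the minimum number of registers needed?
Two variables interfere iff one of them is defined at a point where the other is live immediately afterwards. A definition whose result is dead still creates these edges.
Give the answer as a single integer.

Block summaries:
  b0: {i,s} / ∅
  b1: {s,z} / ∅
  b2: {s} / ∅
  b3: {s} / {s}
  b4: {i} / {s}
  b5: {c} / ∅
  b6: {c} / {i}
  b7: {c} / {c,z}
  b8: {c,s,z} / {z}
  b9: {s} / {s}

Backward fixpoint:
  b0 li=∅ lo=∅
  b1 li=∅ lo={s,z}
  b2 li={z} lo={s,z}
  b3 li={s,z} lo={s,z}
  b4 li={s,z} lo={i,s,z}
  b5 li={s,z} lo={c,s,z}
  b6 li={i,s,z} lo={c,s,z}
  b7 li={c,s,z} lo={s}
  b8 li={z} lo=∅
  b9 li={s} lo=∅

Interference:
  c — {s,z}
  i — {s,z}
  s — {c,i,z}
  z — {c,i,s}

Registers:
  lower bound: {c,s,z} mutually conflict ⇒ χ ≥ 3
  assign c→R2 i→R2 s→R0 z→R1 — no edge inside a register ⇒ χ ≤ 3
  χ = 3

Answer: 3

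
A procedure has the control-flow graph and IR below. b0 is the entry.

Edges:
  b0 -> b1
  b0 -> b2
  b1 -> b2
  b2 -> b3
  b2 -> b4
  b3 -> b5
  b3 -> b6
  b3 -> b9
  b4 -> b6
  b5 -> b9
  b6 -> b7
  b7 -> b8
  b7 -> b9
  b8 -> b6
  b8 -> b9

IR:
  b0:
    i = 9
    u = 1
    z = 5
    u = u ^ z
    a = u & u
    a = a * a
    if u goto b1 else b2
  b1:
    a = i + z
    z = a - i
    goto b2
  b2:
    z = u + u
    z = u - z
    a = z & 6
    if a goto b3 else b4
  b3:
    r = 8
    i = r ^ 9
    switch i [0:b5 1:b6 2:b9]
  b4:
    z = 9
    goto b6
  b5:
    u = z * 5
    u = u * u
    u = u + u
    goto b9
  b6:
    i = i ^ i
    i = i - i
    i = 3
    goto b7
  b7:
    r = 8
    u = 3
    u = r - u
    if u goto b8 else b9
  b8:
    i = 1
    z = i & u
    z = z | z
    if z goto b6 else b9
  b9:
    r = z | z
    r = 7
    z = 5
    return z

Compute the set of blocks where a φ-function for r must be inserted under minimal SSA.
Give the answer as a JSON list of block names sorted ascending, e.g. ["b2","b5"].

idom tree: b1←b0 b2←b0 b3←b2 b4←b2 b5←b3 b6←b2 b7←b6 b8←b7 b9←b2
Dom at joins:
  b2: preds {b0,b1}: {b0} ∩ {b0,b1} = {b0}; idom=b0
  b6: preds {b3,b4,b8}: {b0,b2,b3} ∩ {b0,b2,b4} ∩ {b0,b2,b6,b7,b8} = {b0,b2}; idom=b2
  b9: preds {b3,b5,b7,b8}: {b0,b2,b3} ∩ {b0,b2,b3,b5} ∩ {b0,b2,b6,b7} ∩ {b0,b2,b6,b7,b8} = {b0,b2}; idom=b2

DF walk-up:
  b2←b0: walk · to b0
  b2←b1: walk b1 to b0
  b6←b3: walk b3 to b2
  b6←b4: walk b4 to b2
  b6←b8: walk b8→b7→b6 to b2
  b9←b3: walk b3 to b2
  b9←b5: walk b5→b3 to b2
  b9←b7: walk b7→b6 to b2
  b9←b8: walk b8→b7→b6 to b2
  b0: DF=∅
  b1: DF={b2}
  b2: DF=∅
  b3: DF={b6,b9}
  b4: DF={b6}
  b5: DF={b9}
  b6: DF={b6,b9}
  b7: DF={b6,b9}
  b8: DF={b6,b9}
  b9: DF=∅

φ for r: defs {b3,b7,b9}
  DF⁺ = {b6,b9}

Answer: ["b6", "b9"]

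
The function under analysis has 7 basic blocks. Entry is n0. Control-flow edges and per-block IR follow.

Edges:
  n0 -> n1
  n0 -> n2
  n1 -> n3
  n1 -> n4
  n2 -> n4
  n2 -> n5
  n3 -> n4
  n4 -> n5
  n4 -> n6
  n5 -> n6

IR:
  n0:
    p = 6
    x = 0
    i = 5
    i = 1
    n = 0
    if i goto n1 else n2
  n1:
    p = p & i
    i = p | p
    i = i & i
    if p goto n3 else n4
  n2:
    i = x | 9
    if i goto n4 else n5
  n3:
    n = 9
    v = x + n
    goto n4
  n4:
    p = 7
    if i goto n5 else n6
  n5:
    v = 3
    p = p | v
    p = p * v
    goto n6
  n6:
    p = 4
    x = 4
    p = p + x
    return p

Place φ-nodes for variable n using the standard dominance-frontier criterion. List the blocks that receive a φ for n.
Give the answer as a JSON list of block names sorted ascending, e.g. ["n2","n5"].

Answer: ["n4", "n5", "n6"]

Analysis:
idom tree: n1←n0 n2←n0 n3←n1 n4←n0 n5←n0 n6←n0
Join-block Dom:
  n4: preds {n1,n2,n3}: {n0,n1} ∩ {n0,n2} ∩ {n0,n1,n3} = {n0}; idom=n0
  n5: preds {n2,n4}: {n0,n2} ∩ {n0,n4} = {n0}; idom=n0
  n6: preds {n4,n5}: {n0,n4} ∩ {n0,n5} = {n0}; idom=n0

DF walk-up:
  n4←n1: walk n1 to n0
  n4←n2: walk n2 to n0
  n4←n3: walk n3→n1 to n0
  n5←n2: walk n2 to n0
  n5←n4: walk n4 to n0
  n6←n4: walk n4 to n0
  n6←n5: walk n5 to n0
  DF(n0)=∅
  DF(n1)={n4}
  DF(n2)={n4,n5}
  DF(n3)={n4}
  DF(n4)={n5,n6}
  DF(n5)={n6}
  DF(n6)=∅

φ for n: defs {n0,n3}
  DF⁺ = {n4,n5,n6}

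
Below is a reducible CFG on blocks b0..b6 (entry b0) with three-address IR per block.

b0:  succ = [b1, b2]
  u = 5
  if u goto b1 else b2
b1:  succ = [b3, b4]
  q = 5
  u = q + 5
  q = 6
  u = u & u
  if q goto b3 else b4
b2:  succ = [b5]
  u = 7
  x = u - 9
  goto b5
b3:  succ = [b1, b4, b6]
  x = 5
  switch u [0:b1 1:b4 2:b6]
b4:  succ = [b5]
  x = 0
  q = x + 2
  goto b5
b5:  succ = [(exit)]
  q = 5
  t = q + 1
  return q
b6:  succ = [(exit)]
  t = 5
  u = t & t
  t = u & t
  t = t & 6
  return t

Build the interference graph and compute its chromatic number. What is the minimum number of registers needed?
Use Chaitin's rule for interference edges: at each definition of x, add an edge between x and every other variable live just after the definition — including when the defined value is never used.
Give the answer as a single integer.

def/use:
  b0 def {u} use ∅
  b1 def {q,u} use ∅
  b2 def {u,x} use ∅
  b3 def {x} use {u}
  b4 def {q,x} use ∅
  b5 def {q,t} use ∅
  b6 def {t,u} use ∅

Live sets:
  b0 li=∅ lo=∅
  b1 li=∅ lo={u}
  b2 li=∅ lo=∅
  b3 li={u} lo=∅
  b4 li=∅ lo=∅
  b5 li=∅ lo=∅
  b6 li=∅ lo=∅

Interference:
  q↔{t,u}
  t↔{q,u}
  u↔{q,t,x}
  x↔{u}

Colouring:
  {q,t,u} pairwise interfere (3-clique) ⇒ χ ≥ 3
  assign q→R1 t→R2 u→R0 x→R1 — no edge inside a register ⇒ χ ≤ 3
  χ = 3

Answer: 3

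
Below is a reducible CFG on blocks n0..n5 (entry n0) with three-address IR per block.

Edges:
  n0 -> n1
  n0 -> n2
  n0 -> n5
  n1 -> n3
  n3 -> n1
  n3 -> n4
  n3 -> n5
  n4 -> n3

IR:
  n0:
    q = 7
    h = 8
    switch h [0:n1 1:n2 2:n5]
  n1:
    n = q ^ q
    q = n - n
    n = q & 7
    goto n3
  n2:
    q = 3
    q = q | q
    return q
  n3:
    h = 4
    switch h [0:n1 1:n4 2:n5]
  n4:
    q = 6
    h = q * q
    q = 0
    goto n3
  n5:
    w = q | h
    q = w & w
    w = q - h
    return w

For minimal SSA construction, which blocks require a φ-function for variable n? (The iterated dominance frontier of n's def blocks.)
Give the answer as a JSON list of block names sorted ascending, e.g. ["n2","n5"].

Answer: ["n1", "n5"]

Working:
idom tree: n1←n0 n2←n0 n3←n1 n4←n3 n5←n0
Dom at joins:
  n1: preds {n0,n3}: {n0} ∩ {n0,n1,n3} = {n0}; idom=n0
  n3: preds {n1,n4}: {n0,n1} ∩ {n0,n1,n3,n4} = {n0,n1}; idom=n1
  n5: preds {n0,n3}: {n0} ∩ {n0,n1,n3} = {n0}; idom=n0

DF walk-up:
  n1←n0: walk · to n0
  n1←n3: walk n3→n1 to n0
  n3←n1: walk · to n1
  n3←n4: walk n4→n3 to n1
  n5←n0: walk · to n0
  n5←n3: walk n3→n1 to n0
  n0: DF=∅
  n1: DF={n1,n5}
  n2: DF=∅
  n3: DF={n1,n3,n5}
  n4: DF={n3}
  n5: DF=∅

φ for n: defs {n1}
  DF⁺ = {n1,n5}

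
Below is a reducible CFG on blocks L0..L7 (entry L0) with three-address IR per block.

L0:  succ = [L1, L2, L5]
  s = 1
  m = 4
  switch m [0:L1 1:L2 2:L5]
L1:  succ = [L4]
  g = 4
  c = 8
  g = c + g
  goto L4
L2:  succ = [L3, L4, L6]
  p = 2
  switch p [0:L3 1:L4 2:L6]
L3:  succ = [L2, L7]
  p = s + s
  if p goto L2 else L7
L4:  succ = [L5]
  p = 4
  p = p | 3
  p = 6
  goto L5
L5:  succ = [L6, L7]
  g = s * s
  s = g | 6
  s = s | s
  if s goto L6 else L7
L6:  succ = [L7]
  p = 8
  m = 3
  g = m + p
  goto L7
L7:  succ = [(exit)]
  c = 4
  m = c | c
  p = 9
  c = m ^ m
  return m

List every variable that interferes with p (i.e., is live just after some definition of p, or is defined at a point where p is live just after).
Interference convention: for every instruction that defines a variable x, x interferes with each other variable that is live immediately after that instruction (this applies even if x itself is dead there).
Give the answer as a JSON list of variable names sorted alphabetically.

Block summaries:
  L0: {m,s} / ∅
  L1: {c,g} / ∅
  L2: {p} / ∅
  L3: {p} / {s}
  L4: {p} / ∅
  L5: {g,s} / {s}
  L6: {g,m,p} / ∅
  L7: {c,m,p} / ∅

Liveness:
  L0: in=∅ out={s}
  L1: in={s} out={s}
  L2: in={s} out={s}
  L3: in={s} out={s}
  L4: in={s} out={s}
  L5: in={s} out=∅
  L6: in=∅ out=∅
  L7: in=∅ out=∅

Interference:
  c↔{g,m,s}
  g↔{c,s}
  m↔{c,p,s}
  p↔{m,s}
  s↔{c,g,m,p}

N(p) = ["m", "s"]

Answer: ["m", "s"]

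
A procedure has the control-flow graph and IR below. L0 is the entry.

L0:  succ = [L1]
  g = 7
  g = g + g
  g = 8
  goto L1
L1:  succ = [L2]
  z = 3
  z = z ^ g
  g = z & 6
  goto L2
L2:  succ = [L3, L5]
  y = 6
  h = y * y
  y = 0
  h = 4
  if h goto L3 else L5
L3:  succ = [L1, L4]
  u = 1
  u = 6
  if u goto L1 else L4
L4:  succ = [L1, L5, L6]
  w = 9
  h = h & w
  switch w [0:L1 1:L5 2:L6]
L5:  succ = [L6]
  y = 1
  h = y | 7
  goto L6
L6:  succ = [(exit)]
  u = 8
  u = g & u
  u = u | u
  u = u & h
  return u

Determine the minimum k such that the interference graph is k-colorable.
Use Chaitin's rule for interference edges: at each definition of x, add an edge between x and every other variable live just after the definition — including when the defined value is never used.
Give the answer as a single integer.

Answer: 3

Derivation:
def/use:
  L0: def={g} ue=∅
  L1: def={g,z} ue={g}
  L2: def={h,y} ue=∅
  L3: def={u} ue=∅
  L4: def={h,w} ue={h}
  L5: def={h,y} ue=∅
  L6: def={u} ue={g,h}

Backward fixpoint:
  live L0: ∅→{g}
  live L1: {g}→{g}
  live L2: {g}→{g,h}
  live L3: {g,h}→{g,h}
  live L4: {g,h}→{g,h}
  live L5: {g}→{g,h}
  live L6: {g,h}→∅

Interfere edges:
  g↔{h,u,w,y,z}
  h↔{g,u,w}
  u↔{g,h}
  w↔{g,h}
  y↔{g}
  z↔{g}

Chromatic number:
  lower bound: {g,h,u} mutually conflict ⇒ χ ≥ 3
  assign g→r0 h→r1 u→r2 w→r2 y→r1 z→r1 — no edge inside a register ⇒ χ ≤ 3
  χ = 3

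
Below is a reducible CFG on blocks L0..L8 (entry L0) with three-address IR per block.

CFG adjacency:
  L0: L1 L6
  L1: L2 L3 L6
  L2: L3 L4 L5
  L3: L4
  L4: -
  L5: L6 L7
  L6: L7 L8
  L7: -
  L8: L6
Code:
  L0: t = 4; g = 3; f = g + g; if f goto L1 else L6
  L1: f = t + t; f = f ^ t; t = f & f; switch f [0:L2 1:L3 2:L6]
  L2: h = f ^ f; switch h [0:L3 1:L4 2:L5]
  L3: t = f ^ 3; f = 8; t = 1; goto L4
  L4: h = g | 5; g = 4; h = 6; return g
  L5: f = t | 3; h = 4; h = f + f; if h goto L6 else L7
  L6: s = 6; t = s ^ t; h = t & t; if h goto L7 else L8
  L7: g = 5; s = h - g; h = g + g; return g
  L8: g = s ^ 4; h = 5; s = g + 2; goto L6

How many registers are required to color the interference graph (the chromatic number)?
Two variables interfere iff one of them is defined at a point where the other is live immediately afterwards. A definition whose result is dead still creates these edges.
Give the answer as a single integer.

Per-block:
  L0: {f,g,t} / ∅
  L1: {f,t} / {t}
  L2: {h} / {f}
  L3: {f,t} / {f}
  L4: {g,h} / {g}
  L5: {f,h} / {t}
  L6: {h,s,t} / {t}
  L7: {g,h,s} / {h}
  L8: {g,h,s} / {s}

Liveness:
  live L0: ∅→{g,t}
  live L1: {g,t}→{f,g,t}
  live L2: {f,g,t}→{f,g,t}
  live L3: {f,g}→{g}
  live L4: {g}→∅
  live L5: {t}→{h,t}
  live L6: {t}→{h,s,t}
  live L7: {h}→∅
  live L8: {s,t}→{t}

Interfere edges:
  f — {g,h,t}
  g — {f,h,s,t}
  h — {f,g,s,t}
  s — {g,h,t}
  t — {f,g,h,s}

Chromatic number:
  clique {f,g,h,t} ⇒ need ≥ 4
  4-colouring: r0={g}  r1={h}  r2={t}  r3={f,s}
  χ = 4

Answer: 4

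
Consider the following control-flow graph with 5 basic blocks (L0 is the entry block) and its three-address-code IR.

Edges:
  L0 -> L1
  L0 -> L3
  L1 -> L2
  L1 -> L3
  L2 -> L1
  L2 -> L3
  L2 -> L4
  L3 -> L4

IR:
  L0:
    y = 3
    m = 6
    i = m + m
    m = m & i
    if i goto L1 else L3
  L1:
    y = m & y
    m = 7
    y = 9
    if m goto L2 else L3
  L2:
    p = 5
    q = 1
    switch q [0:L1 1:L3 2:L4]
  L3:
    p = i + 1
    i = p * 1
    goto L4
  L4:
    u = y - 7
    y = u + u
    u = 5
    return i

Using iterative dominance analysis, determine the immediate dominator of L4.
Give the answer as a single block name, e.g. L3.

idom tree: L1←L0 L2←L1 L3←L0 L4←L0
Dom∩ at merges:
  L1: preds {L0,L2}: {L0} ∩ {L0,L1,L2} = {L0}; idom=L0
  L3: preds {L0,L1,L2}: {L0} ∩ {L0,L1} ∩ {L0,L1,L2} = {L0}; idom=L0
  L4: preds {L2,L3}: {L0,L1,L2} ∩ {L0,L3} = {L0}; idom=L0

idom(L4) = L0

Answer: L0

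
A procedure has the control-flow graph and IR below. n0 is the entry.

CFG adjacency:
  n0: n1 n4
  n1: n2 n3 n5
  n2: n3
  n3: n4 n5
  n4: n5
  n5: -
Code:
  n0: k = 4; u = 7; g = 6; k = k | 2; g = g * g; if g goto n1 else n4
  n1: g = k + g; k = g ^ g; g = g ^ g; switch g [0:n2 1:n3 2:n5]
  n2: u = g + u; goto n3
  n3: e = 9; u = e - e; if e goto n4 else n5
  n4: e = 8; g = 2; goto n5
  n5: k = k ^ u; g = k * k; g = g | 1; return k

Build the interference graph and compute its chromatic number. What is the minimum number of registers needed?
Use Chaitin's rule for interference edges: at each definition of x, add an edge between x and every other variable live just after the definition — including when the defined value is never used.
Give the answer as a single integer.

Block summaries:
  n0: {g,k,u} / ∅
  n1: {g,k} / {g,k}
  n2: {u} / {g,u}
  n3: {e,u} / ∅
  n4: {e,g} / ∅
  n5: {g,k} / {k,u}

Liveness:
  n0: in=∅ out={g,k,u}
  n1: in={g,k,u} out={g,k,u}
  n2: in={g,k,u} out={k}
  n3: in={k} out={k,u}
  n4: in={k,u} out={k,u}
  n5: in={k,u} out=∅

Interference:
  e: {k,u}
  g: {k,u}
  k: {e,g,u}
  u: {e,g,k}

Colouring:
  lower bound: {e,k,u} mutually conflict ⇒ χ ≥ 3
  3-colouring: R0={k}  R1={u}  R2={e,g}
  χ = 3

Answer: 3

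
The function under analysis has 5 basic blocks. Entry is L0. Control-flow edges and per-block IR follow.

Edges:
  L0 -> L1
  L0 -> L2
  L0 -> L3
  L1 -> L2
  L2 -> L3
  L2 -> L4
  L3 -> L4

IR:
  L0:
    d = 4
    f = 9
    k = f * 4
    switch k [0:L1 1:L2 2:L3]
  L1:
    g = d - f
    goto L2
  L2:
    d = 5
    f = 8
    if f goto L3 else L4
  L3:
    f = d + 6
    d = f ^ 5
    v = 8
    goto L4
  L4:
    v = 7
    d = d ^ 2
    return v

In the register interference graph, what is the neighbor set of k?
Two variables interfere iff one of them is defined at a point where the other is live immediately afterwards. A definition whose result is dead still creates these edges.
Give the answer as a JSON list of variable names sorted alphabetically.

Block summaries:
  L0: def={d,f,k} ue=∅
  L1: def={g} ue={d,f}
  L2: def={d,f} ue=∅
  L3: def={d,f,v} ue={d}
  L4: def={d,v} ue={d}

Liveness:
  L0: in=∅ out={d,f}
  L1: in={d,f} out=∅
  L2: in=∅ out={d}
  L3: in={d} out={d}
  L4: in={d} out=∅

Interfere edges:
  d: {f,k,v}
  f: {d,k}
  g: ∅
  k: {d,f}
  v: {d}

N(k) = ["d", "f"]

Answer: ["d", "f"]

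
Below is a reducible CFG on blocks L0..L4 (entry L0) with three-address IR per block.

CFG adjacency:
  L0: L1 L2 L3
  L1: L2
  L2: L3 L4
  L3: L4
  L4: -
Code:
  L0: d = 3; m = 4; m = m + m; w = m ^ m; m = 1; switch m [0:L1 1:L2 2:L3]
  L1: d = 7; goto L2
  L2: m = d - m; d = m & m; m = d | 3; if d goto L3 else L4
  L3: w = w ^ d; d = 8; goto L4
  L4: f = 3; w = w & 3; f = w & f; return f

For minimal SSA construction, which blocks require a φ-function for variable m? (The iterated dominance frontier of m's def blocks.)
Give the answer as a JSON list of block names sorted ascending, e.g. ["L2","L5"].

Answer: ["L3", "L4"]

Analysis:
idom tree: L1←L0 L2←L0 L3←L0 L4←L0
Dom∩ at merges:
  L2: preds {L0,L1}: {L0} ∩ {L0,L1} = {L0}; idom=L0
  L3: preds {L0,L2}: {L0} ∩ {L0,L2} = {L0}; idom=L0
  L4: preds {L2,L3}: {L0,L2} ∩ {L0,L3} = {L0}; idom=L0

Frontier:
  L2←L0: walk · to L0
  L2←L1: walk L1 to L0
  L3←L0: walk · to L0
  L3←L2: walk L2 to L0
  L4←L2: walk L2 to L0
  L4←L3: walk L3 to L0
  DF(L0)=∅
  DF(L1)={L2}
  DF(L2)={L3,L4}
  DF(L3)={L4}
  DF(L4)=∅

φ for m: defs {L0,L2}
  DF⁺ = {L3,L4}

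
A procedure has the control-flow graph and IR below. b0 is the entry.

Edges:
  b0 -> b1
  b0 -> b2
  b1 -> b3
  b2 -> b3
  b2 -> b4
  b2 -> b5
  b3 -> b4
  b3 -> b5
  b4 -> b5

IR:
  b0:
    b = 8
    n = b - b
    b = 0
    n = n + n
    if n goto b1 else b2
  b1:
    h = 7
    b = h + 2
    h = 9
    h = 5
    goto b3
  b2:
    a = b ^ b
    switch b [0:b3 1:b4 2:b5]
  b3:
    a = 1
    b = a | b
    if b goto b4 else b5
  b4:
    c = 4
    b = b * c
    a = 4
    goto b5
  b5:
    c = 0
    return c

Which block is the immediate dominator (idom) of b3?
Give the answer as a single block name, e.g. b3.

Answer: b0

Working:
idom tree: b1←b0 b2←b0 b3←b0 b4←b0 b5←b0
Join-block Dom:
  b3: preds {b1,b2}: {b0,b1} ∩ {b0,b2} = {b0}; idom=b0
  b4: preds {b2,b3}: {b0,b2} ∩ {b0,b3} = {b0}; idom=b0
  b5: preds {b2,b3,b4}: {b0,b2} ∩ {b0,b3} ∩ {b0,b4} = {b0}; idom=b0

idom(b3) = b0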